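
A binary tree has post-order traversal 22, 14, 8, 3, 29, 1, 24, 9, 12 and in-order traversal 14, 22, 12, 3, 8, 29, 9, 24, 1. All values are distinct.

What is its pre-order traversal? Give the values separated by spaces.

The last element of post-order is the root; it splits in-order into left and right subtrees.
Root 12: left subtree has 2 nodes {14, 22}, right has 6 {3, 8, 29, 9, 24, 1}.
  Root 14: left subtree has 0 nodes { }, right has 1 {22}.
  Root 9: left subtree has 3 nodes {3, 8, 29}, right has 2 {24, 1}.
    Root 29: left subtree has 2 nodes {3, 8}, right has 0 { }.
      Root 3: left subtree has 0 nodes { }, right has 1 {8}.
    Root 24: left subtree has 0 nodes { }, right has 1 {1}.

12 14 22 9 29 3 8 24 1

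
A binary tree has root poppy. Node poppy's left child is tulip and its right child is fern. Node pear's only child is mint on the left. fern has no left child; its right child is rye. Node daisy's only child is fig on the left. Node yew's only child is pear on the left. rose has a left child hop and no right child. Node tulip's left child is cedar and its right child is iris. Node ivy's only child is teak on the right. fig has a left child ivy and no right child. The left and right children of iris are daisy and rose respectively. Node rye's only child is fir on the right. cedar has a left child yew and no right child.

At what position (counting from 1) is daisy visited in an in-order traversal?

In-order visits the left subtree, then the node, then the right subtree.
At poppy: go left to tulip.
  At tulip: go left to cedar.
    At cedar: go left to yew.
      At yew: go left to pear.
        At pear: go left to mint.
          mint is a leaf — visit mint.
        Visit pear.
        At pear: no right child.
      Visit yew.
      At yew: no right child.
    Visit cedar.
    At cedar: no right child.
  Visit tulip.
  At tulip: go right to iris.
    At iris: go left to daisy.
      At daisy: go left to fig.
        At fig: go left to ivy.
          At ivy: no left child.
          Visit ivy.
          At ivy: go right to teak.
            teak is a leaf — visit teak.
        Visit fig.
        At fig: no right child.
      Visit daisy.
      At daisy: no right child.
    Visit iris.
    At iris: go right to rose.
      At rose: go left to hop.
        hop is a leaf — visit hop.
      Visit rose.
      At rose: no right child.
Visit poppy.
At poppy: go right to fern.
  At fern: no left child.
  Visit fern.
  At fern: go right to rye.
    At rye: no left child.
    Visit rye.
    At rye: go right to fir.
      fir is a leaf — visit fir.
Full in-order sequence: mint, pear, yew, cedar, tulip, ivy, teak, fig, daisy, iris, hop, rose, poppy, fern, rye, fir.

9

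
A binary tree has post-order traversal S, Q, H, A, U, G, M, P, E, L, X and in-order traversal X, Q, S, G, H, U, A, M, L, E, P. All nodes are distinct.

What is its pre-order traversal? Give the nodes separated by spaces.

The last element of post-order is the root; it splits in-order into left and right subtrees.
Root X: left subtree has 0 nodes { }, right has 10 {Q, S, G, H, U, A, M, L, E, P}.
  Root L: left subtree has 7 nodes {Q, S, G, H, U, A, M}, right has 2 {E, P}.
    Root M: left subtree has 6 nodes {Q, S, G, H, U, A}, right has 0 { }.
      Root G: left subtree has 2 nodes {Q, S}, right has 3 {H, U, A}.
        Root Q: left subtree has 0 nodes { }, right has 1 {S}.
        Root U: left subtree has 1 node {H}, right has 1 {A}.
    Root E: left subtree has 0 nodes { }, right has 1 {P}.

X L M G Q S U H A E P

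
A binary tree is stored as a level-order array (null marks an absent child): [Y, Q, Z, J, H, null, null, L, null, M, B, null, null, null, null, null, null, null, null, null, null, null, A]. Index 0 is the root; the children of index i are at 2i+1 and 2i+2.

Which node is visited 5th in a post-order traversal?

B

Post-order visits the left subtree, then the right subtree, then the node.
At Y: go left to Q.
  At Q: go left to J.
    At J: go left to L.
      L is a leaf — visit L.
    At J: no right child.
    Visit J.
  At Q: go right to H.
    At H: go left to M.
      M is a leaf — visit M.
    At H: go right to B.
      At B: no left child.
      At B: go right to A.
        A is a leaf — visit A.
      Visit B.
    Visit H.
  Visit Q.
At Y: go right to Z.
  Z is a leaf — visit Z.
Visit Y.
Full post-order sequence: L, J, M, A, B, H, Q, Z, Y.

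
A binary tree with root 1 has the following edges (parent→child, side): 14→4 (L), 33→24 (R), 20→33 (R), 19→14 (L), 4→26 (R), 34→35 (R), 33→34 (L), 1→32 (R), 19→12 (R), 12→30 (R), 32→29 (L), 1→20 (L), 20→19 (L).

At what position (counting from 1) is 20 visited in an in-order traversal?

7

In-order visits the left subtree, then the node, then the right subtree.
At 1: go left to 20.
  At 20: go left to 19.
    At 19: go left to 14.
      At 14: go left to 4.
        At 4: no left child.
        Visit 4.
        At 4: go right to 26.
          26 is a leaf — visit 26.
      Visit 14.
      At 14: no right child.
    Visit 19.
    At 19: go right to 12.
      At 12: no left child.
      Visit 12.
      At 12: go right to 30.
        30 is a leaf — visit 30.
  Visit 20.
  At 20: go right to 33.
    At 33: go left to 34.
      At 34: no left child.
      Visit 34.
      At 34: go right to 35.
        35 is a leaf — visit 35.
    Visit 33.
    At 33: go right to 24.
      24 is a leaf — visit 24.
Visit 1.
At 1: go right to 32.
  At 32: go left to 29.
    29 is a leaf — visit 29.
  Visit 32.
  At 32: no right child.
Full in-order sequence: 4, 26, 14, 19, 12, 30, 20, 34, 35, 33, 24, 1, 29, 32.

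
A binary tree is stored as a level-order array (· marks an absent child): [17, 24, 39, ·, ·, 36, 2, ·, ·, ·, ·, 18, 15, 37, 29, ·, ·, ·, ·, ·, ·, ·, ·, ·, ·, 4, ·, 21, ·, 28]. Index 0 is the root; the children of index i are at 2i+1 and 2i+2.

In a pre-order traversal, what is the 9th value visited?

Pre-order visits the node, then its left subtree, then its right subtree.
Visit 17.
At 17: go left to 24.
  24 is a leaf — visit 24.
At 17: go right to 39.
  Visit 39.
  At 39: go left to 36.
    Visit 36.
    At 36: go left to 18.
      18 is a leaf — visit 18.
    At 36: go right to 15.
      Visit 15.
      At 15: go left to 4.
        4 is a leaf — visit 4.
      At 15: no right child.
  At 39: go right to 2.
    Visit 2.
    At 2: go left to 37.
      Visit 37.
      At 37: go left to 21.
        21 is a leaf — visit 21.
      At 37: no right child.
    At 2: go right to 29.
      Visit 29.
      At 29: go left to 28.
        28 is a leaf — visit 28.
      At 29: no right child.
Full pre-order sequence: 17, 24, 39, 36, 18, 15, 4, 2, 37, 21, 29, 28.

37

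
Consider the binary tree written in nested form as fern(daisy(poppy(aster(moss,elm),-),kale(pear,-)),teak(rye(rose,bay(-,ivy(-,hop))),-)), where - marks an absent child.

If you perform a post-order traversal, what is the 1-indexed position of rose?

8

Post-order visits the left subtree, then the right subtree, then the node.
At fern: go left to daisy.
  At daisy: go left to poppy.
    At poppy: go left to aster.
      At aster: go left to moss.
        moss is a leaf — visit moss.
      At aster: go right to elm.
        elm is a leaf — visit elm.
      Visit aster.
    At poppy: no right child.
    Visit poppy.
  At daisy: go right to kale.
    At kale: go left to pear.
      pear is a leaf — visit pear.
    At kale: no right child.
    Visit kale.
  Visit daisy.
At fern: go right to teak.
  At teak: go left to rye.
    At rye: go left to rose.
      rose is a leaf — visit rose.
    At rye: go right to bay.
      At bay: no left child.
      At bay: go right to ivy.
        At ivy: no left child.
        At ivy: go right to hop.
          hop is a leaf — visit hop.
        Visit ivy.
      Visit bay.
    Visit rye.
  At teak: no right child.
  Visit teak.
Visit fern.
Full post-order sequence: moss, elm, aster, poppy, pear, kale, daisy, rose, hop, ivy, bay, rye, teak, fern.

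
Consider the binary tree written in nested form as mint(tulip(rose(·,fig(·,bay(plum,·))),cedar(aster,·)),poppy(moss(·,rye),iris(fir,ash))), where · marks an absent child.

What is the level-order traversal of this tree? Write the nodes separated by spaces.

Level-order visits nodes level by level from the root, left to right within each level.
Level 0: mint
Level 1: tulip, poppy
Level 2: rose, cedar, moss, iris
Level 3: fig, aster, rye, fir, ash
Level 4: bay
Level 5: plum

mint tulip poppy rose cedar moss iris fig aster rye fir ash bay plum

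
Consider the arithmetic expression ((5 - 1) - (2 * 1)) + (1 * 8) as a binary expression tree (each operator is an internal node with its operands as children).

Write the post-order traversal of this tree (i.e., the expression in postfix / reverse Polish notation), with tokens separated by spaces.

Post-order on an expression tree gives postfix notation: for each operator, emit left operand, right operand, then the operator.

5 1 - 2 1 * - 1 8 * +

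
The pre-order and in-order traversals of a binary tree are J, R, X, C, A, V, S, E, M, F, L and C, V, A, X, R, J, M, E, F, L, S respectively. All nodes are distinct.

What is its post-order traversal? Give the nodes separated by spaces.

V A C X R M L F E S J

The first element of pre-order is the root; it splits in-order into left and right subtrees.
Root J: left subtree has 5 nodes {C, V, A, X, R}, right has 5 {M, E, F, L, S}.
  Root R: left subtree has 4 nodes {C, V, A, X}, right has 0 { }.
    Root X: left subtree has 3 nodes {C, V, A}, right has 0 { }.
      Root C: left subtree has 0 nodes { }, right has 2 {V, A}.
        Root A: left subtree has 1 node {V}, right has 0 { }.
  Root S: left subtree has 4 nodes {M, E, F, L}, right has 0 { }.
    Root E: left subtree has 1 node {M}, right has 2 {F, L}.
      Root F: left subtree has 0 nodes { }, right has 1 {L}.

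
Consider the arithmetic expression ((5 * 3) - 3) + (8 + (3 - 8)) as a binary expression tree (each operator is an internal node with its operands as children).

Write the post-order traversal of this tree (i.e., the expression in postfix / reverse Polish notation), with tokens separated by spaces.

5 3 * 3 - 8 3 8 - + +

Post-order on an expression tree gives postfix notation: for each operator, emit left operand, right operand, then the operator.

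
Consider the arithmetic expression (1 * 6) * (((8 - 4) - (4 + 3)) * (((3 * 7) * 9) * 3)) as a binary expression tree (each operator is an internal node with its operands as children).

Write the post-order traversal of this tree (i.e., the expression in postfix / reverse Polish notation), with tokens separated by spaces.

1 6 * 8 4 - 4 3 + - 3 7 * 9 * 3 * * *

Post-order on an expression tree gives postfix notation: for each operator, emit left operand, right operand, then the operator.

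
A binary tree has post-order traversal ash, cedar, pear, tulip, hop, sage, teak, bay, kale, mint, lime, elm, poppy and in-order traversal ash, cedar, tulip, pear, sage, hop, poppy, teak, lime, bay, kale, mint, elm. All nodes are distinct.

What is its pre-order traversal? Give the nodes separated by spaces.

The last element of post-order is the root; it splits in-order into left and right subtrees.
Root poppy: left subtree has 6 nodes {ash, cedar, tulip, pear, sage, hop}, right has 6 {teak, lime, bay, kale, mint, elm}.
  Root sage: left subtree has 4 nodes {ash, cedar, tulip, pear}, right has 1 {hop}.
    Root tulip: left subtree has 2 nodes {ash, cedar}, right has 1 {pear}.
      Root cedar: left subtree has 1 node {ash}, right has 0 { }.
  Root elm: left subtree has 5 nodes {teak, lime, bay, kale, mint}, right has 0 { }.
    Root lime: left subtree has 1 node {teak}, right has 3 {bay, kale, mint}.
      Root mint: left subtree has 2 nodes {bay, kale}, right has 0 { }.
        Root kale: left subtree has 1 node {bay}, right has 0 { }.

poppy sage tulip cedar ash pear hop elm lime teak mint kale bay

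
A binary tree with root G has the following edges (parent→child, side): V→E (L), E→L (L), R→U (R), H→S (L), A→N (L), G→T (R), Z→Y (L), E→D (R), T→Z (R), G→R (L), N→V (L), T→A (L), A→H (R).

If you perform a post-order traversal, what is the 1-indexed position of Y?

11

Post-order visits the left subtree, then the right subtree, then the node.
At G: go left to R.
  At R: no left child.
  At R: go right to U.
    U is a leaf — visit U.
  Visit R.
At G: go right to T.
  At T: go left to A.
    At A: go left to N.
      At N: go left to V.
        At V: go left to E.
          At E: go left to L.
            L is a leaf — visit L.
          At E: go right to D.
            D is a leaf — visit D.
          Visit E.
        At V: no right child.
        Visit V.
      At N: no right child.
      Visit N.
    At A: go right to H.
      At H: go left to S.
        S is a leaf — visit S.
      At H: no right child.
      Visit H.
    Visit A.
  At T: go right to Z.
    At Z: go left to Y.
      Y is a leaf — visit Y.
    At Z: no right child.
    Visit Z.
  Visit T.
Visit G.
Full post-order sequence: U, R, L, D, E, V, N, S, H, A, Y, Z, T, G.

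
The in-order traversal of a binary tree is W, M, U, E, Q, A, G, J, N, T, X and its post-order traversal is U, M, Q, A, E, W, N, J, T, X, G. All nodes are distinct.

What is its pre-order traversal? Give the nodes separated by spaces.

G W E M U A Q X T J N

The last element of post-order is the root; it splits in-order into left and right subtrees.
Root G: left subtree has 6 nodes {W, M, U, E, Q, A}, right has 4 {J, N, T, X}.
  Root W: left subtree has 0 nodes { }, right has 5 {M, U, E, Q, A}.
    Root E: left subtree has 2 nodes {M, U}, right has 2 {Q, A}.
      Root M: left subtree has 0 nodes { }, right has 1 {U}.
      Root A: left subtree has 1 node {Q}, right has 0 { }.
  Root X: left subtree has 3 nodes {J, N, T}, right has 0 { }.
    Root T: left subtree has 2 nodes {J, N}, right has 0 { }.
      Root J: left subtree has 0 nodes { }, right has 1 {N}.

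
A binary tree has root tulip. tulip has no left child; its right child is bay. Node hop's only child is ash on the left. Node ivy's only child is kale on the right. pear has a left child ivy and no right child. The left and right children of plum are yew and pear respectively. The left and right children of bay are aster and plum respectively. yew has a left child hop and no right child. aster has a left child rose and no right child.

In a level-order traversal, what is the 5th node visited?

Level-order visits nodes level by level from the root, left to right within each level.
Level 0: tulip
Level 1: bay
Level 2: aster, plum
Level 3: rose, yew, pear
Level 4: hop, ivy
Level 5: ash, kale
Full level-order sequence: tulip, bay, aster, plum, rose, yew, pear, hop, ivy, ash, kale.

rose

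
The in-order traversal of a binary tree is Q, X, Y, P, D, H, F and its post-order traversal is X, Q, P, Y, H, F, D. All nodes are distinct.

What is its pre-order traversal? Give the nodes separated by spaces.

D Y Q X P F H

The last element of post-order is the root; it splits in-order into left and right subtrees.
Root D: left subtree has 4 nodes {Q, X, Y, P}, right has 2 {H, F}.
  Root Y: left subtree has 2 nodes {Q, X}, right has 1 {P}.
    Root Q: left subtree has 0 nodes { }, right has 1 {X}.
  Root F: left subtree has 1 node {H}, right has 0 { }.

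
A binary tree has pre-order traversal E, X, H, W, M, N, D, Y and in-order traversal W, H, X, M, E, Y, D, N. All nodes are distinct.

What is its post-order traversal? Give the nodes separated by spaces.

W H M X Y D N E

The first element of pre-order is the root; it splits in-order into left and right subtrees.
Root E: left subtree has 4 nodes {W, H, X, M}, right has 3 {Y, D, N}.
  Root X: left subtree has 2 nodes {W, H}, right has 1 {M}.
    Root H: left subtree has 1 node {W}, right has 0 { }.
  Root N: left subtree has 2 nodes {Y, D}, right has 0 { }.
    Root D: left subtree has 1 node {Y}, right has 0 { }.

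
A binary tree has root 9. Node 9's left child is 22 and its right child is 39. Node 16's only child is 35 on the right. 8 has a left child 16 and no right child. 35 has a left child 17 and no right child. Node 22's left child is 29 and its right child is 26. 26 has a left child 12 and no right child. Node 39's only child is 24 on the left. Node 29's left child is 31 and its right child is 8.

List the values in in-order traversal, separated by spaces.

In-order visits the left subtree, then the node, then the right subtree.
At 9: go left to 22.
  At 22: go left to 29.
    At 29: go left to 31.
      31 is a leaf — visit 31.
    Visit 29.
    At 29: go right to 8.
      At 8: go left to 16.
        At 16: no left child.
        Visit 16.
        At 16: go right to 35.
          At 35: go left to 17.
            17 is a leaf — visit 17.
          Visit 35.
          At 35: no right child.
      Visit 8.
      At 8: no right child.
  Visit 22.
  At 22: go right to 26.
    At 26: go left to 12.
      12 is a leaf — visit 12.
    Visit 26.
    At 26: no right child.
Visit 9.
At 9: go right to 39.
  At 39: go left to 24.
    24 is a leaf — visit 24.
  Visit 39.
  At 39: no right child.

31 29 16 17 35 8 22 12 26 9 24 39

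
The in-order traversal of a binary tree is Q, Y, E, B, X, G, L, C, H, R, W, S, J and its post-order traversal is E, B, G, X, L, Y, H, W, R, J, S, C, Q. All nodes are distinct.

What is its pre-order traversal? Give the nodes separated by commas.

Q, C, Y, L, X, B, E, G, S, R, H, W, J

The last element of post-order is the root; it splits in-order into left and right subtrees.
Root Q: left subtree has 0 nodes { }, right has 12 {Y, E, B, X, G, L, C, H, R, W, S, J}.
  Root C: left subtree has 6 nodes {Y, E, B, X, G, L}, right has 5 {H, R, W, S, J}.
    Root Y: left subtree has 0 nodes { }, right has 5 {E, B, X, G, L}.
      Root L: left subtree has 4 nodes {E, B, X, G}, right has 0 { }.
        Root X: left subtree has 2 nodes {E, B}, right has 1 {G}.
          Root B: left subtree has 1 node {E}, right has 0 { }.
    Root S: left subtree has 3 nodes {H, R, W}, right has 1 {J}.
      Root R: left subtree has 1 node {H}, right has 1 {W}.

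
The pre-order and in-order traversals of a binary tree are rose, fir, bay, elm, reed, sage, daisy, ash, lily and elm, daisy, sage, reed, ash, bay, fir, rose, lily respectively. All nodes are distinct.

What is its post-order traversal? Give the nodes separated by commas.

The first element of pre-order is the root; it splits in-order into left and right subtrees.
Root rose: left subtree has 7 nodes {elm, daisy, sage, reed, ash, bay, fir}, right has 1 {lily}.
  Root fir: left subtree has 6 nodes {elm, daisy, sage, reed, ash, bay}, right has 0 { }.
    Root bay: left subtree has 5 nodes {elm, daisy, sage, reed, ash}, right has 0 { }.
      Root elm: left subtree has 0 nodes { }, right has 4 {daisy, sage, reed, ash}.
        Root reed: left subtree has 2 nodes {daisy, sage}, right has 1 {ash}.
          Root sage: left subtree has 1 node {daisy}, right has 0 { }.

daisy, sage, ash, reed, elm, bay, fir, lily, rose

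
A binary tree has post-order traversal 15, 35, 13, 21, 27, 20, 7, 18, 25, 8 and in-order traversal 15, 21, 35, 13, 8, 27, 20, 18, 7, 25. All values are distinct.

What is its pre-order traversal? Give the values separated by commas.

8, 21, 15, 13, 35, 25, 18, 20, 27, 7

The last element of post-order is the root; it splits in-order into left and right subtrees.
Root 8: left subtree has 4 nodes {15, 21, 35, 13}, right has 5 {27, 20, 18, 7, 25}.
  Root 21: left subtree has 1 node {15}, right has 2 {35, 13}.
    Root 13: left subtree has 1 node {35}, right has 0 { }.
  Root 25: left subtree has 4 nodes {27, 20, 18, 7}, right has 0 { }.
    Root 18: left subtree has 2 nodes {27, 20}, right has 1 {7}.
      Root 20: left subtree has 1 node {27}, right has 0 { }.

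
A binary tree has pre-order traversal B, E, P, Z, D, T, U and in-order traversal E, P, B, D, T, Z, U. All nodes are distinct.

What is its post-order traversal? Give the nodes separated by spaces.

The first element of pre-order is the root; it splits in-order into left and right subtrees.
Root B: left subtree has 2 nodes {E, P}, right has 4 {D, T, Z, U}.
  Root E: left subtree has 0 nodes { }, right has 1 {P}.
  Root Z: left subtree has 2 nodes {D, T}, right has 1 {U}.
    Root D: left subtree has 0 nodes { }, right has 1 {T}.

P E T D U Z B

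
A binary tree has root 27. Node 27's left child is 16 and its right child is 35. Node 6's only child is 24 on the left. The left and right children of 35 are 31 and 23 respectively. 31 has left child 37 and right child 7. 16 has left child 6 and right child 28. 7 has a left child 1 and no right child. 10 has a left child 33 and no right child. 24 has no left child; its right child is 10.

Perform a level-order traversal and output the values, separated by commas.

Level-order visits nodes level by level from the root, left to right within each level.
Level 0: 27
Level 1: 16, 35
Level 2: 6, 28, 31, 23
Level 3: 24, 37, 7
Level 4: 10, 1
Level 5: 33

27, 16, 35, 6, 28, 31, 23, 24, 37, 7, 10, 1, 33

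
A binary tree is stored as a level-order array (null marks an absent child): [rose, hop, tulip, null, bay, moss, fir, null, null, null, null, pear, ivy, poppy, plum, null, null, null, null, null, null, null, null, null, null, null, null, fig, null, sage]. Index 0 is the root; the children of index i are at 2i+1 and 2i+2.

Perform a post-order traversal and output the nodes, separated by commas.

Post-order visits the left subtree, then the right subtree, then the node.
At rose: go left to hop.
  At hop: no left child.
  At hop: go right to bay.
    bay is a leaf — visit bay.
  Visit hop.
At rose: go right to tulip.
  At tulip: go left to moss.
    At moss: go left to pear.
      pear is a leaf — visit pear.
    At moss: go right to ivy.
      ivy is a leaf — visit ivy.
    Visit moss.
  At tulip: go right to fir.
    At fir: go left to poppy.
      At poppy: go left to fig.
        fig is a leaf — visit fig.
      At poppy: no right child.
      Visit poppy.
    At fir: go right to plum.
      At plum: go left to sage.
        sage is a leaf — visit sage.
      At plum: no right child.
      Visit plum.
    Visit fir.
  Visit tulip.
Visit rose.

bay, hop, pear, ivy, moss, fig, poppy, sage, plum, fir, tulip, rose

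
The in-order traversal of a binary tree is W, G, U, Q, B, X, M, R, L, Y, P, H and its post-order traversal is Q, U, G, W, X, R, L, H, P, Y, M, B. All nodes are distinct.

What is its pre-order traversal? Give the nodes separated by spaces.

B W G U Q M X Y L R P H

The last element of post-order is the root; it splits in-order into left and right subtrees.
Root B: left subtree has 4 nodes {W, G, U, Q}, right has 7 {X, M, R, L, Y, P, H}.
  Root W: left subtree has 0 nodes { }, right has 3 {G, U, Q}.
    Root G: left subtree has 0 nodes { }, right has 2 {U, Q}.
      Root U: left subtree has 0 nodes { }, right has 1 {Q}.
  Root M: left subtree has 1 node {X}, right has 5 {R, L, Y, P, H}.
    Root Y: left subtree has 2 nodes {R, L}, right has 2 {P, H}.
      Root L: left subtree has 1 node {R}, right has 0 { }.
      Root P: left subtree has 0 nodes { }, right has 1 {H}.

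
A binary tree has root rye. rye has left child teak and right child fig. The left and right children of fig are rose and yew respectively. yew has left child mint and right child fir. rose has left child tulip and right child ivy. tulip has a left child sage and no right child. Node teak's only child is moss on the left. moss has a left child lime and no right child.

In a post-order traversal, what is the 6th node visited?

Post-order visits the left subtree, then the right subtree, then the node.
At rye: go left to teak.
  At teak: go left to moss.
    At moss: go left to lime.
      lime is a leaf — visit lime.
    At moss: no right child.
    Visit moss.
  At teak: no right child.
  Visit teak.
At rye: go right to fig.
  At fig: go left to rose.
    At rose: go left to tulip.
      At tulip: go left to sage.
        sage is a leaf — visit sage.
      At tulip: no right child.
      Visit tulip.
    At rose: go right to ivy.
      ivy is a leaf — visit ivy.
    Visit rose.
  At fig: go right to yew.
    At yew: go left to mint.
      mint is a leaf — visit mint.
    At yew: go right to fir.
      fir is a leaf — visit fir.
    Visit yew.
  Visit fig.
Visit rye.
Full post-order sequence: lime, moss, teak, sage, tulip, ivy, rose, mint, fir, yew, fig, rye.

ivy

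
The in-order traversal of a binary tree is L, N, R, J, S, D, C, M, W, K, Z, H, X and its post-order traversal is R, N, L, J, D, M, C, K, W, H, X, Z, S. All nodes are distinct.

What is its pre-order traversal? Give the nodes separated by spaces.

S J L N R Z W C D M K X H

The last element of post-order is the root; it splits in-order into left and right subtrees.
Root S: left subtree has 4 nodes {L, N, R, J}, right has 8 {D, C, M, W, K, Z, H, X}.
  Root J: left subtree has 3 nodes {L, N, R}, right has 0 { }.
    Root L: left subtree has 0 nodes { }, right has 2 {N, R}.
      Root N: left subtree has 0 nodes { }, right has 1 {R}.
  Root Z: left subtree has 5 nodes {D, C, M, W, K}, right has 2 {H, X}.
    Root W: left subtree has 3 nodes {D, C, M}, right has 1 {K}.
      Root C: left subtree has 1 node {D}, right has 1 {M}.
    Root X: left subtree has 1 node {H}, right has 0 { }.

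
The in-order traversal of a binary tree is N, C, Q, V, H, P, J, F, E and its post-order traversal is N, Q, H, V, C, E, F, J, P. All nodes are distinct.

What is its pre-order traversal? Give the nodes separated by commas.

P, C, N, V, Q, H, J, F, E

The last element of post-order is the root; it splits in-order into left and right subtrees.
Root P: left subtree has 5 nodes {N, C, Q, V, H}, right has 3 {J, F, E}.
  Root C: left subtree has 1 node {N}, right has 3 {Q, V, H}.
    Root V: left subtree has 1 node {Q}, right has 1 {H}.
  Root J: left subtree has 0 nodes { }, right has 2 {F, E}.
    Root F: left subtree has 0 nodes { }, right has 1 {E}.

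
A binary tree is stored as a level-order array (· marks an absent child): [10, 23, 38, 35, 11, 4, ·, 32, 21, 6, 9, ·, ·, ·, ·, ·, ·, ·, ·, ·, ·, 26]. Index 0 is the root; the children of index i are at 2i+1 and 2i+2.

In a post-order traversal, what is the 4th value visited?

6

Post-order visits the left subtree, then the right subtree, then the node.
At 10: go left to 23.
  At 23: go left to 35.
    At 35: go left to 32.
      32 is a leaf — visit 32.
    At 35: go right to 21.
      21 is a leaf — visit 21.
    Visit 35.
  At 23: go right to 11.
    At 11: go left to 6.
      6 is a leaf — visit 6.
    At 11: go right to 9.
      At 9: go left to 26.
        26 is a leaf — visit 26.
      At 9: no right child.
      Visit 9.
    Visit 11.
  Visit 23.
At 10: go right to 38.
  At 38: go left to 4.
    4 is a leaf — visit 4.
  At 38: no right child.
  Visit 38.
Visit 10.
Full post-order sequence: 32, 21, 35, 6, 26, 9, 11, 23, 4, 38, 10.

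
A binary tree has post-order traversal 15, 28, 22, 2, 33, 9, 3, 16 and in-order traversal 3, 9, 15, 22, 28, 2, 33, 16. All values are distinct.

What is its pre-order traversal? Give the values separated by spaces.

The last element of post-order is the root; it splits in-order into left and right subtrees.
Root 16: left subtree has 7 nodes {3, 9, 15, 22, 28, 2, 33}, right has 0 { }.
  Root 3: left subtree has 0 nodes { }, right has 6 {9, 15, 22, 28, 2, 33}.
    Root 9: left subtree has 0 nodes { }, right has 5 {15, 22, 28, 2, 33}.
      Root 33: left subtree has 4 nodes {15, 22, 28, 2}, right has 0 { }.
        Root 2: left subtree has 3 nodes {15, 22, 28}, right has 0 { }.
          Root 22: left subtree has 1 node {15}, right has 1 {28}.

16 3 9 33 2 22 15 28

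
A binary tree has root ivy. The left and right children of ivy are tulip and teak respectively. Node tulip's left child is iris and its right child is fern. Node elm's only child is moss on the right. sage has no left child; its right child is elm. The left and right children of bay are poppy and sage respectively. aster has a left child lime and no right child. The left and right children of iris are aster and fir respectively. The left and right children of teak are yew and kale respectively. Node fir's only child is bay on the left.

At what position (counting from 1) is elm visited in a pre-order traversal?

10

Pre-order visits the node, then its left subtree, then its right subtree.
Visit ivy.
At ivy: go left to tulip.
  Visit tulip.
  At tulip: go left to iris.
    Visit iris.
    At iris: go left to aster.
      Visit aster.
      At aster: go left to lime.
        lime is a leaf — visit lime.
      At aster: no right child.
    At iris: go right to fir.
      Visit fir.
      At fir: go left to bay.
        Visit bay.
        At bay: go left to poppy.
          poppy is a leaf — visit poppy.
        At bay: go right to sage.
          Visit sage.
          At sage: no left child.
          At sage: go right to elm.
            Visit elm.
            At elm: no left child.
            At elm: go right to moss.
              moss is a leaf — visit moss.
      At fir: no right child.
  At tulip: go right to fern.
    fern is a leaf — visit fern.
At ivy: go right to teak.
  Visit teak.
  At teak: go left to yew.
    yew is a leaf — visit yew.
  At teak: go right to kale.
    kale is a leaf — visit kale.
Full pre-order sequence: ivy, tulip, iris, aster, lime, fir, bay, poppy, sage, elm, moss, fern, teak, yew, kale.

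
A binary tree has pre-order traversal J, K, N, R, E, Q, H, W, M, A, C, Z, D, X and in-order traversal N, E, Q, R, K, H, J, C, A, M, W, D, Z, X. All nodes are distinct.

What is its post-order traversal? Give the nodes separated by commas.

The first element of pre-order is the root; it splits in-order into left and right subtrees.
Root J: left subtree has 6 nodes {N, E, Q, R, K, H}, right has 7 {C, A, M, W, D, Z, X}.
  Root K: left subtree has 4 nodes {N, E, Q, R}, right has 1 {H}.
    Root N: left subtree has 0 nodes { }, right has 3 {E, Q, R}.
      Root R: left subtree has 2 nodes {E, Q}, right has 0 { }.
        Root E: left subtree has 0 nodes { }, right has 1 {Q}.
  Root W: left subtree has 3 nodes {C, A, M}, right has 3 {D, Z, X}.
    Root M: left subtree has 2 nodes {C, A}, right has 0 { }.
      Root A: left subtree has 1 node {C}, right has 0 { }.
    Root Z: left subtree has 1 node {D}, right has 1 {X}.

Q, E, R, N, H, K, C, A, M, D, X, Z, W, J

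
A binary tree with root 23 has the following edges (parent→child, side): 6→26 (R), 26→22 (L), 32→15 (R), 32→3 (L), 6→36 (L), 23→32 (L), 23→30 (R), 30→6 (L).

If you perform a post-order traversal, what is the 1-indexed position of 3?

Post-order visits the left subtree, then the right subtree, then the node.
At 23: go left to 32.
  At 32: go left to 3.
    3 is a leaf — visit 3.
  At 32: go right to 15.
    15 is a leaf — visit 15.
  Visit 32.
At 23: go right to 30.
  At 30: go left to 6.
    At 6: go left to 36.
      36 is a leaf — visit 36.
    At 6: go right to 26.
      At 26: go left to 22.
        22 is a leaf — visit 22.
      At 26: no right child.
      Visit 26.
    Visit 6.
  At 30: no right child.
  Visit 30.
Visit 23.
Full post-order sequence: 3, 15, 32, 36, 22, 26, 6, 30, 23.

1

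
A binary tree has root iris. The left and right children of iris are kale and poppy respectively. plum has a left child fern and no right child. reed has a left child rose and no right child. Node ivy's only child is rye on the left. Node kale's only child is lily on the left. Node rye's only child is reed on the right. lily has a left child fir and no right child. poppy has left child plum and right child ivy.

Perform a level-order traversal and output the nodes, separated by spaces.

Level-order visits nodes level by level from the root, left to right within each level.
Level 0: iris
Level 1: kale, poppy
Level 2: lily, plum, ivy
Level 3: fir, fern, rye
Level 4: reed
Level 5: rose

iris kale poppy lily plum ivy fir fern rye reed rose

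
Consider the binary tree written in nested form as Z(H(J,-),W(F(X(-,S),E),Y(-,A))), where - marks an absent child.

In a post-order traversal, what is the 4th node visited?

X

Post-order visits the left subtree, then the right subtree, then the node.
At Z: go left to H.
  At H: go left to J.
    J is a leaf — visit J.
  At H: no right child.
  Visit H.
At Z: go right to W.
  At W: go left to F.
    At F: go left to X.
      At X: no left child.
      At X: go right to S.
        S is a leaf — visit S.
      Visit X.
    At F: go right to E.
      E is a leaf — visit E.
    Visit F.
  At W: go right to Y.
    At Y: no left child.
    At Y: go right to A.
      A is a leaf — visit A.
    Visit Y.
  Visit W.
Visit Z.
Full post-order sequence: J, H, S, X, E, F, A, Y, W, Z.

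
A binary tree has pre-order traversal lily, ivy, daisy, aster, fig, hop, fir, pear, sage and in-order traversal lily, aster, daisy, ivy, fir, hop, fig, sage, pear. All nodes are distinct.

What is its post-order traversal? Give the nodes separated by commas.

The first element of pre-order is the root; it splits in-order into left and right subtrees.
Root lily: left subtree has 0 nodes { }, right has 8 {aster, daisy, ivy, fir, hop, fig, sage, pear}.
  Root ivy: left subtree has 2 nodes {aster, daisy}, right has 5 {fir, hop, fig, sage, pear}.
    Root daisy: left subtree has 1 node {aster}, right has 0 { }.
    Root fig: left subtree has 2 nodes {fir, hop}, right has 2 {sage, pear}.
      Root hop: left subtree has 1 node {fir}, right has 0 { }.
      Root pear: left subtree has 1 node {sage}, right has 0 { }.

aster, daisy, fir, hop, sage, pear, fig, ivy, lily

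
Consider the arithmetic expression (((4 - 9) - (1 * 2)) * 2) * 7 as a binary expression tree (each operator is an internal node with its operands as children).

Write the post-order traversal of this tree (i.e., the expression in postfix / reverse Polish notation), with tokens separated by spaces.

Post-order on an expression tree gives postfix notation: for each operator, emit left operand, right operand, then the operator.

4 9 - 1 2 * - 2 * 7 *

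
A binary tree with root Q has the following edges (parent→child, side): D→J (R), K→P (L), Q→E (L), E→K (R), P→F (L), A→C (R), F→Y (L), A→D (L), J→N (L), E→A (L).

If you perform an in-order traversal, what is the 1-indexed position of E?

In-order visits the left subtree, then the node, then the right subtree.
At Q: go left to E.
  At E: go left to A.
    At A: go left to D.
      At D: no left child.
      Visit D.
      At D: go right to J.
        At J: go left to N.
          N is a leaf — visit N.
        Visit J.
        At J: no right child.
    Visit A.
    At A: go right to C.
      C is a leaf — visit C.
  Visit E.
  At E: go right to K.
    At K: go left to P.
      At P: go left to F.
        At F: go left to Y.
          Y is a leaf — visit Y.
        Visit F.
        At F: no right child.
      Visit P.
      At P: no right child.
    Visit K.
    At K: no right child.
Visit Q.
At Q: no right child.
Full in-order sequence: D, N, J, A, C, E, Y, F, P, K, Q.

6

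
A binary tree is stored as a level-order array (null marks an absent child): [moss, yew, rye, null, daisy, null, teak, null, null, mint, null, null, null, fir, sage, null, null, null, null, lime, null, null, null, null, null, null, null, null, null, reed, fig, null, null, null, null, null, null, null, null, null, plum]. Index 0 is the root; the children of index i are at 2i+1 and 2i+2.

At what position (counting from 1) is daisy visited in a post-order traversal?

Post-order visits the left subtree, then the right subtree, then the node.
At moss: go left to yew.
  At yew: no left child.
  At yew: go right to daisy.
    At daisy: go left to mint.
      At mint: go left to lime.
        At lime: no left child.
        At lime: go right to plum.
          plum is a leaf — visit plum.
        Visit lime.
      At mint: no right child.
      Visit mint.
    At daisy: no right child.
    Visit daisy.
  Visit yew.
At moss: go right to rye.
  At rye: no left child.
  At rye: go right to teak.
    At teak: go left to fir.
      fir is a leaf — visit fir.
    At teak: go right to sage.
      At sage: go left to reed.
        reed is a leaf — visit reed.
      At sage: go right to fig.
        fig is a leaf — visit fig.
      Visit sage.
    Visit teak.
  Visit rye.
Visit moss.
Full post-order sequence: plum, lime, mint, daisy, yew, fir, reed, fig, sage, teak, rye, moss.

4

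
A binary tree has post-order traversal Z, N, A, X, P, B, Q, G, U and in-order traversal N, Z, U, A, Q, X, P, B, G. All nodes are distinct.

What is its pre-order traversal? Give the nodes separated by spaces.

The last element of post-order is the root; it splits in-order into left and right subtrees.
Root U: left subtree has 2 nodes {N, Z}, right has 6 {A, Q, X, P, B, G}.
  Root N: left subtree has 0 nodes { }, right has 1 {Z}.
  Root G: left subtree has 5 nodes {A, Q, X, P, B}, right has 0 { }.
    Root Q: left subtree has 1 node {A}, right has 3 {X, P, B}.
      Root B: left subtree has 2 nodes {X, P}, right has 0 { }.
        Root P: left subtree has 1 node {X}, right has 0 { }.

U N Z G Q A B P X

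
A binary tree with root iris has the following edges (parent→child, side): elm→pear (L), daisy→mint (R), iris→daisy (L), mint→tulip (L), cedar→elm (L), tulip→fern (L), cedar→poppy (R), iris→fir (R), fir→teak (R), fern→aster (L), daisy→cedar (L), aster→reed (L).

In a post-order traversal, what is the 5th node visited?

Post-order visits the left subtree, then the right subtree, then the node.
At iris: go left to daisy.
  At daisy: go left to cedar.
    At cedar: go left to elm.
      At elm: go left to pear.
        pear is a leaf — visit pear.
      At elm: no right child.
      Visit elm.
    At cedar: go right to poppy.
      poppy is a leaf — visit poppy.
    Visit cedar.
  At daisy: go right to mint.
    At mint: go left to tulip.
      At tulip: go left to fern.
        At fern: go left to aster.
          At aster: go left to reed.
            reed is a leaf — visit reed.
          At aster: no right child.
          Visit aster.
        At fern: no right child.
        Visit fern.
      At tulip: no right child.
      Visit tulip.
    At mint: no right child.
    Visit mint.
  Visit daisy.
At iris: go right to fir.
  At fir: no left child.
  At fir: go right to teak.
    teak is a leaf — visit teak.
  Visit fir.
Visit iris.
Full post-order sequence: pear, elm, poppy, cedar, reed, aster, fern, tulip, mint, daisy, teak, fir, iris.

reed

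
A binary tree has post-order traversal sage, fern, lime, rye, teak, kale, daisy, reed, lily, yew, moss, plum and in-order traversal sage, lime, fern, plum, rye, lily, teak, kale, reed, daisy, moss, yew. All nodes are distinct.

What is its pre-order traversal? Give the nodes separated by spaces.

plum lime sage fern moss lily rye reed kale teak daisy yew

The last element of post-order is the root; it splits in-order into left and right subtrees.
Root plum: left subtree has 3 nodes {sage, lime, fern}, right has 8 {rye, lily, teak, kale, reed, daisy, moss, yew}.
  Root lime: left subtree has 1 node {sage}, right has 1 {fern}.
  Root moss: left subtree has 6 nodes {rye, lily, teak, kale, reed, daisy}, right has 1 {yew}.
    Root lily: left subtree has 1 node {rye}, right has 4 {teak, kale, reed, daisy}.
      Root reed: left subtree has 2 nodes {teak, kale}, right has 1 {daisy}.
        Root kale: left subtree has 1 node {teak}, right has 0 { }.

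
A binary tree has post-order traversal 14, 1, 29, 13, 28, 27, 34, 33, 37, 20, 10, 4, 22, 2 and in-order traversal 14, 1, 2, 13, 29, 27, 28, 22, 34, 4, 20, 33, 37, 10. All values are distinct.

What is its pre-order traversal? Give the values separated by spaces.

2 1 14 22 27 13 29 28 4 34 10 20 37 33

The last element of post-order is the root; it splits in-order into left and right subtrees.
Root 2: left subtree has 2 nodes {14, 1}, right has 11 {13, 29, 27, 28, 22, 34, 4, 20, 33, 37, 10}.
  Root 1: left subtree has 1 node {14}, right has 0 { }.
  Root 22: left subtree has 4 nodes {13, 29, 27, 28}, right has 6 {34, 4, 20, 33, 37, 10}.
    Root 27: left subtree has 2 nodes {13, 29}, right has 1 {28}.
      Root 13: left subtree has 0 nodes { }, right has 1 {29}.
    Root 4: left subtree has 1 node {34}, right has 4 {20, 33, 37, 10}.
      Root 10: left subtree has 3 nodes {20, 33, 37}, right has 0 { }.
        Root 20: left subtree has 0 nodes { }, right has 2 {33, 37}.
          Root 37: left subtree has 1 node {33}, right has 0 { }.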